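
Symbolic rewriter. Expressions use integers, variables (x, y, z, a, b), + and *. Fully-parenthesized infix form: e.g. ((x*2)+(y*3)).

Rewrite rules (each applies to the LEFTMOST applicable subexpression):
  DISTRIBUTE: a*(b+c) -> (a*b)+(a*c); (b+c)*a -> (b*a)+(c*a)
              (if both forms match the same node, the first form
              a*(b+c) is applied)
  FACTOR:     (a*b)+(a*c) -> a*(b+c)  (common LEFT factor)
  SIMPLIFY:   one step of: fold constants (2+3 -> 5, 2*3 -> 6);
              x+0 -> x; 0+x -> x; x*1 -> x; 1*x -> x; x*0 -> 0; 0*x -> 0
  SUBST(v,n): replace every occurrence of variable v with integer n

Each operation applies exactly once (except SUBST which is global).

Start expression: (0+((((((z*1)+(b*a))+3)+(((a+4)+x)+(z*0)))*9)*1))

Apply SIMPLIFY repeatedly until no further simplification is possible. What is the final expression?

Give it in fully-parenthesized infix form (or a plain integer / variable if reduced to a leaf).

Answer: ((((z+(b*a))+3)+((a+4)+x))*9)

Derivation:
Start: (0+((((((z*1)+(b*a))+3)+(((a+4)+x)+(z*0)))*9)*1))
Step 1: at root: (0+((((((z*1)+(b*a))+3)+(((a+4)+x)+(z*0)))*9)*1)) -> ((((((z*1)+(b*a))+3)+(((a+4)+x)+(z*0)))*9)*1); overall: (0+((((((z*1)+(b*a))+3)+(((a+4)+x)+(z*0)))*9)*1)) -> ((((((z*1)+(b*a))+3)+(((a+4)+x)+(z*0)))*9)*1)
Step 2: at root: ((((((z*1)+(b*a))+3)+(((a+4)+x)+(z*0)))*9)*1) -> (((((z*1)+(b*a))+3)+(((a+4)+x)+(z*0)))*9); overall: ((((((z*1)+(b*a))+3)+(((a+4)+x)+(z*0)))*9)*1) -> (((((z*1)+(b*a))+3)+(((a+4)+x)+(z*0)))*9)
Step 3: at LLLL: (z*1) -> z; overall: (((((z*1)+(b*a))+3)+(((a+4)+x)+(z*0)))*9) -> ((((z+(b*a))+3)+(((a+4)+x)+(z*0)))*9)
Step 4: at LRR: (z*0) -> 0; overall: ((((z+(b*a))+3)+(((a+4)+x)+(z*0)))*9) -> ((((z+(b*a))+3)+(((a+4)+x)+0))*9)
Step 5: at LR: (((a+4)+x)+0) -> ((a+4)+x); overall: ((((z+(b*a))+3)+(((a+4)+x)+0))*9) -> ((((z+(b*a))+3)+((a+4)+x))*9)
Fixed point: ((((z+(b*a))+3)+((a+4)+x))*9)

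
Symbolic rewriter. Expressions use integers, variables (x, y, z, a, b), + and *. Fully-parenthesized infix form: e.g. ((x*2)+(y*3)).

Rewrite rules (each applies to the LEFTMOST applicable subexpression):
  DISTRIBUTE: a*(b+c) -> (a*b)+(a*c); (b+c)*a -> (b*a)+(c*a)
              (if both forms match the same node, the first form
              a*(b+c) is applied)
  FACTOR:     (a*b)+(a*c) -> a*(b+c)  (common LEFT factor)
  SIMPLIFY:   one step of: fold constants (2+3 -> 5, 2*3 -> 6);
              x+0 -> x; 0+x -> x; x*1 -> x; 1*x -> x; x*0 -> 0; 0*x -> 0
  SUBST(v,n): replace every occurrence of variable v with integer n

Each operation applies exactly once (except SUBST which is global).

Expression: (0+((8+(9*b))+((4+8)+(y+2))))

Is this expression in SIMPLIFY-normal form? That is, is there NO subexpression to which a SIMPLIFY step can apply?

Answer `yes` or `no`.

Expression: (0+((8+(9*b))+((4+8)+(y+2))))
Scanning for simplifiable subexpressions (pre-order)...
  at root: (0+((8+(9*b))+((4+8)+(y+2)))) (SIMPLIFIABLE)
  at R: ((8+(9*b))+((4+8)+(y+2))) (not simplifiable)
  at RL: (8+(9*b)) (not simplifiable)
  at RLR: (9*b) (not simplifiable)
  at RR: ((4+8)+(y+2)) (not simplifiable)
  at RRL: (4+8) (SIMPLIFIABLE)
  at RRR: (y+2) (not simplifiable)
Found simplifiable subexpr at path root: (0+((8+(9*b))+((4+8)+(y+2))))
One SIMPLIFY step would give: ((8+(9*b))+((4+8)+(y+2)))
-> NOT in normal form.

Answer: no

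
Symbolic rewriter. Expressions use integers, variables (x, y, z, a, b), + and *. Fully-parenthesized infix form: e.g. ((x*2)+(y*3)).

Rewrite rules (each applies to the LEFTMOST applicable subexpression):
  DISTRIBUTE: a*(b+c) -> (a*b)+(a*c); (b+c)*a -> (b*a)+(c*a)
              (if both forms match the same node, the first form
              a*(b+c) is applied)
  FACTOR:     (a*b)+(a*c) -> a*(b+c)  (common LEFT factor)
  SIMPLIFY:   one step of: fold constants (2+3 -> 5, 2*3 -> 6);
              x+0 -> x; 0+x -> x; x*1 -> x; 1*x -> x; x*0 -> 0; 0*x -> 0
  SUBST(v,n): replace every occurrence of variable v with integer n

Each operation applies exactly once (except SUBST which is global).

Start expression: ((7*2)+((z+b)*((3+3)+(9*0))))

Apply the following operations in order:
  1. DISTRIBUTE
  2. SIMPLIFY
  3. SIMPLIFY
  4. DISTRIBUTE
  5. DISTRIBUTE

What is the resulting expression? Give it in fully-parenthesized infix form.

Start: ((7*2)+((z+b)*((3+3)+(9*0))))
Apply DISTRIBUTE at R (target: ((z+b)*((3+3)+(9*0)))): ((7*2)+((z+b)*((3+3)+(9*0)))) -> ((7*2)+(((z+b)*(3+3))+((z+b)*(9*0))))
Apply SIMPLIFY at L (target: (7*2)): ((7*2)+(((z+b)*(3+3))+((z+b)*(9*0)))) -> (14+(((z+b)*(3+3))+((z+b)*(9*0))))
Apply SIMPLIFY at RLR (target: (3+3)): (14+(((z+b)*(3+3))+((z+b)*(9*0)))) -> (14+(((z+b)*6)+((z+b)*(9*0))))
Apply DISTRIBUTE at RL (target: ((z+b)*6)): (14+(((z+b)*6)+((z+b)*(9*0)))) -> (14+(((z*6)+(b*6))+((z+b)*(9*0))))
Apply DISTRIBUTE at RR (target: ((z+b)*(9*0))): (14+(((z*6)+(b*6))+((z+b)*(9*0)))) -> (14+(((z*6)+(b*6))+((z*(9*0))+(b*(9*0)))))

Answer: (14+(((z*6)+(b*6))+((z*(9*0))+(b*(9*0)))))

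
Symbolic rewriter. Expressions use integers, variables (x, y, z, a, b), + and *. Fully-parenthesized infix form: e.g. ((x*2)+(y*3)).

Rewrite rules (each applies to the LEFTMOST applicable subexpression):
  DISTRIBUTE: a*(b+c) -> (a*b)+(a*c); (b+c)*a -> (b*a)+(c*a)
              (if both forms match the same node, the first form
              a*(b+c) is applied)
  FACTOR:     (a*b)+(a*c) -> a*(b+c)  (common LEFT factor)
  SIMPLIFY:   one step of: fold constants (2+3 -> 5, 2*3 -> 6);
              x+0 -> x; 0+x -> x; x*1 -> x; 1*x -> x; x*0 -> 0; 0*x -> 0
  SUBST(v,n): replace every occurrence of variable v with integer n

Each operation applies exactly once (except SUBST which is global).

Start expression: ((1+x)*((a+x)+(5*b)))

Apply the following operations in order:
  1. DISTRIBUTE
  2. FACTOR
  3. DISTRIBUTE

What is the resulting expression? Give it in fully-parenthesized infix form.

Start: ((1+x)*((a+x)+(5*b)))
Apply DISTRIBUTE at root (target: ((1+x)*((a+x)+(5*b)))): ((1+x)*((a+x)+(5*b))) -> (((1+x)*(a+x))+((1+x)*(5*b)))
Apply FACTOR at root (target: (((1+x)*(a+x))+((1+x)*(5*b)))): (((1+x)*(a+x))+((1+x)*(5*b))) -> ((1+x)*((a+x)+(5*b)))
Apply DISTRIBUTE at root (target: ((1+x)*((a+x)+(5*b)))): ((1+x)*((a+x)+(5*b))) -> (((1+x)*(a+x))+((1+x)*(5*b)))

Answer: (((1+x)*(a+x))+((1+x)*(5*b)))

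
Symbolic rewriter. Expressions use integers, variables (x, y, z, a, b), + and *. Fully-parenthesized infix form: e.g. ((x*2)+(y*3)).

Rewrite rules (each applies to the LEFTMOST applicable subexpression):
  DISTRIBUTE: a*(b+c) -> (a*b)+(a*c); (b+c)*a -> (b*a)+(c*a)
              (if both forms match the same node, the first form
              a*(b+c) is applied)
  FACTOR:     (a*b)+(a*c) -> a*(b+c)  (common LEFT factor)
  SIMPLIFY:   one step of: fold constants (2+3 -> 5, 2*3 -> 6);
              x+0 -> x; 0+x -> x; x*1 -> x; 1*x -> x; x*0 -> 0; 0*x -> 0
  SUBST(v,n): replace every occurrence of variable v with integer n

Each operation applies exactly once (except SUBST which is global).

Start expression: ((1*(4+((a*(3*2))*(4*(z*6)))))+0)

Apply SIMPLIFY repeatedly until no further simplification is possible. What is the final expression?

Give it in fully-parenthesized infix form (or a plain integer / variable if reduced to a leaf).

Answer: (4+((a*6)*(4*(z*6))))

Derivation:
Start: ((1*(4+((a*(3*2))*(4*(z*6)))))+0)
Step 1: at root: ((1*(4+((a*(3*2))*(4*(z*6)))))+0) -> (1*(4+((a*(3*2))*(4*(z*6))))); overall: ((1*(4+((a*(3*2))*(4*(z*6)))))+0) -> (1*(4+((a*(3*2))*(4*(z*6)))))
Step 2: at root: (1*(4+((a*(3*2))*(4*(z*6))))) -> (4+((a*(3*2))*(4*(z*6)))); overall: (1*(4+((a*(3*2))*(4*(z*6))))) -> (4+((a*(3*2))*(4*(z*6))))
Step 3: at RLR: (3*2) -> 6; overall: (4+((a*(3*2))*(4*(z*6)))) -> (4+((a*6)*(4*(z*6))))
Fixed point: (4+((a*6)*(4*(z*6))))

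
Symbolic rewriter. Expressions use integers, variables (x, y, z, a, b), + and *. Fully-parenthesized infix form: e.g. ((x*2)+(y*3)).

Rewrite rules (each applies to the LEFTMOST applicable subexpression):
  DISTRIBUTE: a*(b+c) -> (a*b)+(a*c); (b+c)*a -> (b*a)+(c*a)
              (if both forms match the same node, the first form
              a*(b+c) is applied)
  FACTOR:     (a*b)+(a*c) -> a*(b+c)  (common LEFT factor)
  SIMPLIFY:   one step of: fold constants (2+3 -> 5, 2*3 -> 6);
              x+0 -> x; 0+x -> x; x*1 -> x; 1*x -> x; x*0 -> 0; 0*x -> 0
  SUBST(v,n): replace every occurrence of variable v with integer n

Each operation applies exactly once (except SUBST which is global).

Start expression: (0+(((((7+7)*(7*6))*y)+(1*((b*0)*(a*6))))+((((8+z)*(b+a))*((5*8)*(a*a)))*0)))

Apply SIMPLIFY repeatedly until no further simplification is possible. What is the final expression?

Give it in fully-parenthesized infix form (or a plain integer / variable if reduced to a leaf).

Answer: (588*y)

Derivation:
Start: (0+(((((7+7)*(7*6))*y)+(1*((b*0)*(a*6))))+((((8+z)*(b+a))*((5*8)*(a*a)))*0)))
Step 1: at root: (0+(((((7+7)*(7*6))*y)+(1*((b*0)*(a*6))))+((((8+z)*(b+a))*((5*8)*(a*a)))*0))) -> (((((7+7)*(7*6))*y)+(1*((b*0)*(a*6))))+((((8+z)*(b+a))*((5*8)*(a*a)))*0)); overall: (0+(((((7+7)*(7*6))*y)+(1*((b*0)*(a*6))))+((((8+z)*(b+a))*((5*8)*(a*a)))*0))) -> (((((7+7)*(7*6))*y)+(1*((b*0)*(a*6))))+((((8+z)*(b+a))*((5*8)*(a*a)))*0))
Step 2: at LLLL: (7+7) -> 14; overall: (((((7+7)*(7*6))*y)+(1*((b*0)*(a*6))))+((((8+z)*(b+a))*((5*8)*(a*a)))*0)) -> ((((14*(7*6))*y)+(1*((b*0)*(a*6))))+((((8+z)*(b+a))*((5*8)*(a*a)))*0))
Step 3: at LLLR: (7*6) -> 42; overall: ((((14*(7*6))*y)+(1*((b*0)*(a*6))))+((((8+z)*(b+a))*((5*8)*(a*a)))*0)) -> ((((14*42)*y)+(1*((b*0)*(a*6))))+((((8+z)*(b+a))*((5*8)*(a*a)))*0))
Step 4: at LLL: (14*42) -> 588; overall: ((((14*42)*y)+(1*((b*0)*(a*6))))+((((8+z)*(b+a))*((5*8)*(a*a)))*0)) -> (((588*y)+(1*((b*0)*(a*6))))+((((8+z)*(b+a))*((5*8)*(a*a)))*0))
Step 5: at LR: (1*((b*0)*(a*6))) -> ((b*0)*(a*6)); overall: (((588*y)+(1*((b*0)*(a*6))))+((((8+z)*(b+a))*((5*8)*(a*a)))*0)) -> (((588*y)+((b*0)*(a*6)))+((((8+z)*(b+a))*((5*8)*(a*a)))*0))
Step 6: at LRL: (b*0) -> 0; overall: (((588*y)+((b*0)*(a*6)))+((((8+z)*(b+a))*((5*8)*(a*a)))*0)) -> (((588*y)+(0*(a*6)))+((((8+z)*(b+a))*((5*8)*(a*a)))*0))
Step 7: at LR: (0*(a*6)) -> 0; overall: (((588*y)+(0*(a*6)))+((((8+z)*(b+a))*((5*8)*(a*a)))*0)) -> (((588*y)+0)+((((8+z)*(b+a))*((5*8)*(a*a)))*0))
Step 8: at L: ((588*y)+0) -> (588*y); overall: (((588*y)+0)+((((8+z)*(b+a))*((5*8)*(a*a)))*0)) -> ((588*y)+((((8+z)*(b+a))*((5*8)*(a*a)))*0))
Step 9: at R: ((((8+z)*(b+a))*((5*8)*(a*a)))*0) -> 0; overall: ((588*y)+((((8+z)*(b+a))*((5*8)*(a*a)))*0)) -> ((588*y)+0)
Step 10: at root: ((588*y)+0) -> (588*y); overall: ((588*y)+0) -> (588*y)
Fixed point: (588*y)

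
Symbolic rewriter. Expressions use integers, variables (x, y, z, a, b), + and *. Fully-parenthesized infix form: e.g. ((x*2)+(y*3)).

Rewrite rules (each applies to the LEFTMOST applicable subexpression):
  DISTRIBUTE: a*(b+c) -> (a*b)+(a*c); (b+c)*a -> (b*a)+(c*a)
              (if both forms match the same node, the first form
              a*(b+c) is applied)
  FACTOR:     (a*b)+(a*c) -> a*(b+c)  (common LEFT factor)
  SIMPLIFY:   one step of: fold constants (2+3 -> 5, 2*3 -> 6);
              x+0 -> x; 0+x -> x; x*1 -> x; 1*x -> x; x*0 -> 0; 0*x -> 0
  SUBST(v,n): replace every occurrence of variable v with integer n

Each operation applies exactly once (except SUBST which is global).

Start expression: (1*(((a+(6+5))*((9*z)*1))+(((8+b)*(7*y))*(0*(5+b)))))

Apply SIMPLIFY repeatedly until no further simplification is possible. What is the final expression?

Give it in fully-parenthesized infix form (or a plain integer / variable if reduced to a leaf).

Start: (1*(((a+(6+5))*((9*z)*1))+(((8+b)*(7*y))*(0*(5+b)))))
Step 1: at root: (1*(((a+(6+5))*((9*z)*1))+(((8+b)*(7*y))*(0*(5+b))))) -> (((a+(6+5))*((9*z)*1))+(((8+b)*(7*y))*(0*(5+b)))); overall: (1*(((a+(6+5))*((9*z)*1))+(((8+b)*(7*y))*(0*(5+b))))) -> (((a+(6+5))*((9*z)*1))+(((8+b)*(7*y))*(0*(5+b))))
Step 2: at LLR: (6+5) -> 11; overall: (((a+(6+5))*((9*z)*1))+(((8+b)*(7*y))*(0*(5+b)))) -> (((a+11)*((9*z)*1))+(((8+b)*(7*y))*(0*(5+b))))
Step 3: at LR: ((9*z)*1) -> (9*z); overall: (((a+11)*((9*z)*1))+(((8+b)*(7*y))*(0*(5+b)))) -> (((a+11)*(9*z))+(((8+b)*(7*y))*(0*(5+b))))
Step 4: at RR: (0*(5+b)) -> 0; overall: (((a+11)*(9*z))+(((8+b)*(7*y))*(0*(5+b)))) -> (((a+11)*(9*z))+(((8+b)*(7*y))*0))
Step 5: at R: (((8+b)*(7*y))*0) -> 0; overall: (((a+11)*(9*z))+(((8+b)*(7*y))*0)) -> (((a+11)*(9*z))+0)
Step 6: at root: (((a+11)*(9*z))+0) -> ((a+11)*(9*z)); overall: (((a+11)*(9*z))+0) -> ((a+11)*(9*z))
Fixed point: ((a+11)*(9*z))

Answer: ((a+11)*(9*z))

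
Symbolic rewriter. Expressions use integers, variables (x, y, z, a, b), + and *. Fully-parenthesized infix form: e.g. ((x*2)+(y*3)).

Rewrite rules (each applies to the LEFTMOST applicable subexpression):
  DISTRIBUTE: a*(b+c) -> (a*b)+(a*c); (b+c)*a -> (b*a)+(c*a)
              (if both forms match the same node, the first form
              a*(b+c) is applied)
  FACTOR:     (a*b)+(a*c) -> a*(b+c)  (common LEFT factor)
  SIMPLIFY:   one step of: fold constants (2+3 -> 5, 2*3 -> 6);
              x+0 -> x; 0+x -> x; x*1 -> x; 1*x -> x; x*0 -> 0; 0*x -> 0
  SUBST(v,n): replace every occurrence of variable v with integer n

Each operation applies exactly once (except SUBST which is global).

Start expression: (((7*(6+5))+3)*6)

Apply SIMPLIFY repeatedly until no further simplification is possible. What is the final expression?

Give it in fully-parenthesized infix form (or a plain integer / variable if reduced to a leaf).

Start: (((7*(6+5))+3)*6)
Step 1: at LLR: (6+5) -> 11; overall: (((7*(6+5))+3)*6) -> (((7*11)+3)*6)
Step 2: at LL: (7*11) -> 77; overall: (((7*11)+3)*6) -> ((77+3)*6)
Step 3: at L: (77+3) -> 80; overall: ((77+3)*6) -> (80*6)
Step 4: at root: (80*6) -> 480; overall: (80*6) -> 480
Fixed point: 480

Answer: 480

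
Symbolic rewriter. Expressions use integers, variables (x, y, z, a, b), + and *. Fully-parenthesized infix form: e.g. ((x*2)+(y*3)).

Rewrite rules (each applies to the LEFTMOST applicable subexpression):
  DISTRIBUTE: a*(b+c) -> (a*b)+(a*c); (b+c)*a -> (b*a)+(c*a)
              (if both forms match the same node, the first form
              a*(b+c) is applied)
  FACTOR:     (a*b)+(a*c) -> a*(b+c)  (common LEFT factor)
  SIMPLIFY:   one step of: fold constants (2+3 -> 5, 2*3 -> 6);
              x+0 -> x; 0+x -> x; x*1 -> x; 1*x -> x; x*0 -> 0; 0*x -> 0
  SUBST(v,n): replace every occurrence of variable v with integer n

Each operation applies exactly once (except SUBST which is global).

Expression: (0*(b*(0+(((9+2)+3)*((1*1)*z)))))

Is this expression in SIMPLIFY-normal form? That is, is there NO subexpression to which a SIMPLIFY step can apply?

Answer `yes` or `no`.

Answer: no

Derivation:
Expression: (0*(b*(0+(((9+2)+3)*((1*1)*z)))))
Scanning for simplifiable subexpressions (pre-order)...
  at root: (0*(b*(0+(((9+2)+3)*((1*1)*z))))) (SIMPLIFIABLE)
  at R: (b*(0+(((9+2)+3)*((1*1)*z)))) (not simplifiable)
  at RR: (0+(((9+2)+3)*((1*1)*z))) (SIMPLIFIABLE)
  at RRR: (((9+2)+3)*((1*1)*z)) (not simplifiable)
  at RRRL: ((9+2)+3) (not simplifiable)
  at RRRLL: (9+2) (SIMPLIFIABLE)
  at RRRR: ((1*1)*z) (not simplifiable)
  at RRRRL: (1*1) (SIMPLIFIABLE)
Found simplifiable subexpr at path root: (0*(b*(0+(((9+2)+3)*((1*1)*z)))))
One SIMPLIFY step would give: 0
-> NOT in normal form.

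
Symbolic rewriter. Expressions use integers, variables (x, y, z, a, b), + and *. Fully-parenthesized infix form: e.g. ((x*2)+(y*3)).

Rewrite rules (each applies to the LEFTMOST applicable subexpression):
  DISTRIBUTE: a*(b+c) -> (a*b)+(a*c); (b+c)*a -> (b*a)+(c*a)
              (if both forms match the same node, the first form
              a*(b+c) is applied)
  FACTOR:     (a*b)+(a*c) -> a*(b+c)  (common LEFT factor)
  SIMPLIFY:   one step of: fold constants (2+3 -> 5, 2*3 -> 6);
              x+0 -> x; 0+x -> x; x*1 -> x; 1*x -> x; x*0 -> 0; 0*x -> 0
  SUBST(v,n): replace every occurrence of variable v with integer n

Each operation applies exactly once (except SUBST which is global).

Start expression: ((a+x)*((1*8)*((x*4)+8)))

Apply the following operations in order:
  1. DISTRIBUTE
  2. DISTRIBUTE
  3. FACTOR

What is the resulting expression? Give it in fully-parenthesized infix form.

Answer: ((a*((1*8)*((x*4)+8)))+(x*((1*8)*((x*4)+8))))

Derivation:
Start: ((a+x)*((1*8)*((x*4)+8)))
Apply DISTRIBUTE at root (target: ((a+x)*((1*8)*((x*4)+8)))): ((a+x)*((1*8)*((x*4)+8))) -> ((a*((1*8)*((x*4)+8)))+(x*((1*8)*((x*4)+8))))
Apply DISTRIBUTE at LR (target: ((1*8)*((x*4)+8))): ((a*((1*8)*((x*4)+8)))+(x*((1*8)*((x*4)+8)))) -> ((a*(((1*8)*(x*4))+((1*8)*8)))+(x*((1*8)*((x*4)+8))))
Apply FACTOR at LR (target: (((1*8)*(x*4))+((1*8)*8))): ((a*(((1*8)*(x*4))+((1*8)*8)))+(x*((1*8)*((x*4)+8)))) -> ((a*((1*8)*((x*4)+8)))+(x*((1*8)*((x*4)+8))))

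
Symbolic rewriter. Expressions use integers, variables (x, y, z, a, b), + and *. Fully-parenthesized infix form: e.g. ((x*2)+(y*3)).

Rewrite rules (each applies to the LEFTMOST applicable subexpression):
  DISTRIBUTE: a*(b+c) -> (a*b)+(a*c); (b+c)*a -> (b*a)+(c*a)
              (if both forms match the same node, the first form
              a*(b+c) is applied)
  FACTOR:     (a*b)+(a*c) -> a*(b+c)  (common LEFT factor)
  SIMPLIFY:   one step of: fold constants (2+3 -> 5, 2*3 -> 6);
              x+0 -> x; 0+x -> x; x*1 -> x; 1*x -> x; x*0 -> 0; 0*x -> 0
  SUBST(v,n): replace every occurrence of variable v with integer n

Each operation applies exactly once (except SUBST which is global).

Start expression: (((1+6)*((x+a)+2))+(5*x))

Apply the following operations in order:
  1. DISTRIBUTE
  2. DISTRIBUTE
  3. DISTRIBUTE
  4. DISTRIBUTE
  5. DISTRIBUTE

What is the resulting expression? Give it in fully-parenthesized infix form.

Answer: (((((1*x)+(6*x))+((1*a)+(6*a)))+((1*2)+(6*2)))+(5*x))

Derivation:
Start: (((1+6)*((x+a)+2))+(5*x))
Apply DISTRIBUTE at L (target: ((1+6)*((x+a)+2))): (((1+6)*((x+a)+2))+(5*x)) -> ((((1+6)*(x+a))+((1+6)*2))+(5*x))
Apply DISTRIBUTE at LL (target: ((1+6)*(x+a))): ((((1+6)*(x+a))+((1+6)*2))+(5*x)) -> (((((1+6)*x)+((1+6)*a))+((1+6)*2))+(5*x))
Apply DISTRIBUTE at LLL (target: ((1+6)*x)): (((((1+6)*x)+((1+6)*a))+((1+6)*2))+(5*x)) -> (((((1*x)+(6*x))+((1+6)*a))+((1+6)*2))+(5*x))
Apply DISTRIBUTE at LLR (target: ((1+6)*a)): (((((1*x)+(6*x))+((1+6)*a))+((1+6)*2))+(5*x)) -> (((((1*x)+(6*x))+((1*a)+(6*a)))+((1+6)*2))+(5*x))
Apply DISTRIBUTE at LR (target: ((1+6)*2)): (((((1*x)+(6*x))+((1*a)+(6*a)))+((1+6)*2))+(5*x)) -> (((((1*x)+(6*x))+((1*a)+(6*a)))+((1*2)+(6*2)))+(5*x))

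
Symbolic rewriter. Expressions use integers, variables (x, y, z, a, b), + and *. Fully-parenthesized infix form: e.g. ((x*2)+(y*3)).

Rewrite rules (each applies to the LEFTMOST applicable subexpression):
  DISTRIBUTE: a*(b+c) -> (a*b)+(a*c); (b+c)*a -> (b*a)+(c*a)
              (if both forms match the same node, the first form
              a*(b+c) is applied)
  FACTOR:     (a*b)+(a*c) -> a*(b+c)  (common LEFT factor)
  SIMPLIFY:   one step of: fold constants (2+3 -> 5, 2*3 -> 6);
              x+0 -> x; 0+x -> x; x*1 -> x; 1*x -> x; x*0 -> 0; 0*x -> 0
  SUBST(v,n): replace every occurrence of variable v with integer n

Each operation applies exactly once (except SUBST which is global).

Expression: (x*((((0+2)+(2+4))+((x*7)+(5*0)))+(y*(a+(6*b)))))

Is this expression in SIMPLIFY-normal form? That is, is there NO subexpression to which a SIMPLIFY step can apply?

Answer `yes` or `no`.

Expression: (x*((((0+2)+(2+4))+((x*7)+(5*0)))+(y*(a+(6*b)))))
Scanning for simplifiable subexpressions (pre-order)...
  at root: (x*((((0+2)+(2+4))+((x*7)+(5*0)))+(y*(a+(6*b))))) (not simplifiable)
  at R: ((((0+2)+(2+4))+((x*7)+(5*0)))+(y*(a+(6*b)))) (not simplifiable)
  at RL: (((0+2)+(2+4))+((x*7)+(5*0))) (not simplifiable)
  at RLL: ((0+2)+(2+4)) (not simplifiable)
  at RLLL: (0+2) (SIMPLIFIABLE)
  at RLLR: (2+4) (SIMPLIFIABLE)
  at RLR: ((x*7)+(5*0)) (not simplifiable)
  at RLRL: (x*7) (not simplifiable)
  at RLRR: (5*0) (SIMPLIFIABLE)
  at RR: (y*(a+(6*b))) (not simplifiable)
  at RRR: (a+(6*b)) (not simplifiable)
  at RRRR: (6*b) (not simplifiable)
Found simplifiable subexpr at path RLLL: (0+2)
One SIMPLIFY step would give: (x*(((2+(2+4))+((x*7)+(5*0)))+(y*(a+(6*b)))))
-> NOT in normal form.

Answer: no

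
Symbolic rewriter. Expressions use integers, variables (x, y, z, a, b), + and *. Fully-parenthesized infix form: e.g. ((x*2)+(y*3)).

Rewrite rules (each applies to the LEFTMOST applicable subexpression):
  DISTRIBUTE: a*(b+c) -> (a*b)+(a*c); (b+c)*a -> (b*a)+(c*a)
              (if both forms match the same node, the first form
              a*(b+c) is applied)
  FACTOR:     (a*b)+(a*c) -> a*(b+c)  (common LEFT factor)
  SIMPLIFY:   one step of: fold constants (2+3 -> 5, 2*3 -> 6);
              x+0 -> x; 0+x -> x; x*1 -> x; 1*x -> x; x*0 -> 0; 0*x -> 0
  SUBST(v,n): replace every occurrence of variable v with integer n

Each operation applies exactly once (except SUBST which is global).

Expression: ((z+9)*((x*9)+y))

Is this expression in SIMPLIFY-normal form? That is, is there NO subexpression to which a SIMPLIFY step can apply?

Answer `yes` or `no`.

Answer: yes

Derivation:
Expression: ((z+9)*((x*9)+y))
Scanning for simplifiable subexpressions (pre-order)...
  at root: ((z+9)*((x*9)+y)) (not simplifiable)
  at L: (z+9) (not simplifiable)
  at R: ((x*9)+y) (not simplifiable)
  at RL: (x*9) (not simplifiable)
Result: no simplifiable subexpression found -> normal form.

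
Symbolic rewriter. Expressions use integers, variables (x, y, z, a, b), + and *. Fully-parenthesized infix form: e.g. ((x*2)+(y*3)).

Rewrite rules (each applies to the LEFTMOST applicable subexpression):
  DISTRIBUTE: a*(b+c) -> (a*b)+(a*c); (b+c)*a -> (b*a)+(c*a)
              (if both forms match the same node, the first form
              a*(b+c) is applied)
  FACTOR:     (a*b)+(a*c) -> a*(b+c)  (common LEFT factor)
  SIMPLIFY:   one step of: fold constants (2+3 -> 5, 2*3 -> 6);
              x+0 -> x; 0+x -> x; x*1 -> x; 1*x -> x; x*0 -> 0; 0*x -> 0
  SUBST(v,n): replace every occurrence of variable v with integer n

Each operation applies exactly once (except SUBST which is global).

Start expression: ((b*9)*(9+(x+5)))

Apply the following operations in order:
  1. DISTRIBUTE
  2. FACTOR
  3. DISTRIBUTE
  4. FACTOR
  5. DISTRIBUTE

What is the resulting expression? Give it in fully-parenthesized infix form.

Start: ((b*9)*(9+(x+5)))
Apply DISTRIBUTE at root (target: ((b*9)*(9+(x+5)))): ((b*9)*(9+(x+5))) -> (((b*9)*9)+((b*9)*(x+5)))
Apply FACTOR at root (target: (((b*9)*9)+((b*9)*(x+5)))): (((b*9)*9)+((b*9)*(x+5))) -> ((b*9)*(9+(x+5)))
Apply DISTRIBUTE at root (target: ((b*9)*(9+(x+5)))): ((b*9)*(9+(x+5))) -> (((b*9)*9)+((b*9)*(x+5)))
Apply FACTOR at root (target: (((b*9)*9)+((b*9)*(x+5)))): (((b*9)*9)+((b*9)*(x+5))) -> ((b*9)*(9+(x+5)))
Apply DISTRIBUTE at root (target: ((b*9)*(9+(x+5)))): ((b*9)*(9+(x+5))) -> (((b*9)*9)+((b*9)*(x+5)))

Answer: (((b*9)*9)+((b*9)*(x+5)))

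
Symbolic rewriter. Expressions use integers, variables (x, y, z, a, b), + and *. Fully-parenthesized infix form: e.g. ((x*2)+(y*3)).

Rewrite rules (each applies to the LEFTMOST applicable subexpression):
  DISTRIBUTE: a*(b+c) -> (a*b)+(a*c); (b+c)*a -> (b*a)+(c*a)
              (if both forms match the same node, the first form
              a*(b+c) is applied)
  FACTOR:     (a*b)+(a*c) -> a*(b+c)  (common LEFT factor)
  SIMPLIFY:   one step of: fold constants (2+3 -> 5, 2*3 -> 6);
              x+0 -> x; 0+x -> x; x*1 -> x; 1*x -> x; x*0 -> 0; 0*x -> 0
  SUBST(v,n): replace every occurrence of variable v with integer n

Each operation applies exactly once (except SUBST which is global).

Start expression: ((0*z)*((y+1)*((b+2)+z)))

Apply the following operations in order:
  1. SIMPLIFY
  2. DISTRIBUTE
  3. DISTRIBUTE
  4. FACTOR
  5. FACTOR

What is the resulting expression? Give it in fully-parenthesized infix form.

Answer: (0*((y+1)*((b+2)+z)))

Derivation:
Start: ((0*z)*((y+1)*((b+2)+z)))
Apply SIMPLIFY at L (target: (0*z)): ((0*z)*((y+1)*((b+2)+z))) -> (0*((y+1)*((b+2)+z)))
Apply DISTRIBUTE at R (target: ((y+1)*((b+2)+z))): (0*((y+1)*((b+2)+z))) -> (0*(((y+1)*(b+2))+((y+1)*z)))
Apply DISTRIBUTE at root (target: (0*(((y+1)*(b+2))+((y+1)*z)))): (0*(((y+1)*(b+2))+((y+1)*z))) -> ((0*((y+1)*(b+2)))+(0*((y+1)*z)))
Apply FACTOR at root (target: ((0*((y+1)*(b+2)))+(0*((y+1)*z)))): ((0*((y+1)*(b+2)))+(0*((y+1)*z))) -> (0*(((y+1)*(b+2))+((y+1)*z)))
Apply FACTOR at R (target: (((y+1)*(b+2))+((y+1)*z))): (0*(((y+1)*(b+2))+((y+1)*z))) -> (0*((y+1)*((b+2)+z)))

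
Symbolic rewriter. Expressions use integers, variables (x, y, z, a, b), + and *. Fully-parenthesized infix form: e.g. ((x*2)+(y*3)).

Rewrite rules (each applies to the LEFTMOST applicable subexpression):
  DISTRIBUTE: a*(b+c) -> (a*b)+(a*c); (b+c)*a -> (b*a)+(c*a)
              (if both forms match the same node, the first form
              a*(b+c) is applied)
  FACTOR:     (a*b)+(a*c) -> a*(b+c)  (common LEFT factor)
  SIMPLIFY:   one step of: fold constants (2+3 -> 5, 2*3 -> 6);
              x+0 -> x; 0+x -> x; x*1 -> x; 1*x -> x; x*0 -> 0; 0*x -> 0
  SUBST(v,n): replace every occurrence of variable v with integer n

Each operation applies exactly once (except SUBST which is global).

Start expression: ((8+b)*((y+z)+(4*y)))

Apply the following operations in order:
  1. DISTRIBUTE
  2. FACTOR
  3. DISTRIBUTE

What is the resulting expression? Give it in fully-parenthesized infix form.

Answer: (((8+b)*(y+z))+((8+b)*(4*y)))

Derivation:
Start: ((8+b)*((y+z)+(4*y)))
Apply DISTRIBUTE at root (target: ((8+b)*((y+z)+(4*y)))): ((8+b)*((y+z)+(4*y))) -> (((8+b)*(y+z))+((8+b)*(4*y)))
Apply FACTOR at root (target: (((8+b)*(y+z))+((8+b)*(4*y)))): (((8+b)*(y+z))+((8+b)*(4*y))) -> ((8+b)*((y+z)+(4*y)))
Apply DISTRIBUTE at root (target: ((8+b)*((y+z)+(4*y)))): ((8+b)*((y+z)+(4*y))) -> (((8+b)*(y+z))+((8+b)*(4*y)))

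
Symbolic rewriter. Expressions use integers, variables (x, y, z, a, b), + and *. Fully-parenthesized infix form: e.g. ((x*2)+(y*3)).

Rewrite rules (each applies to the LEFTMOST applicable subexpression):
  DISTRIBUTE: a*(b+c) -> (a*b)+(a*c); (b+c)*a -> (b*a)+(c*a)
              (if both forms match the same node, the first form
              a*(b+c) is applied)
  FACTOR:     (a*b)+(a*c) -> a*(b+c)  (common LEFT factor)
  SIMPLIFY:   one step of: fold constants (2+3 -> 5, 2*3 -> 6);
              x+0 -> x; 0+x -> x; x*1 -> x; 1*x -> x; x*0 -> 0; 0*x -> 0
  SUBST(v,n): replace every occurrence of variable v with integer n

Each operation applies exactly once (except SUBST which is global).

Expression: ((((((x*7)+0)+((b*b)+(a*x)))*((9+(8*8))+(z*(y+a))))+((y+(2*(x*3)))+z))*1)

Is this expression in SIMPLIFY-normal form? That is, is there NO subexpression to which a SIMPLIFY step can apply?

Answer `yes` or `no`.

Answer: no

Derivation:
Expression: ((((((x*7)+0)+((b*b)+(a*x)))*((9+(8*8))+(z*(y+a))))+((y+(2*(x*3)))+z))*1)
Scanning for simplifiable subexpressions (pre-order)...
  at root: ((((((x*7)+0)+((b*b)+(a*x)))*((9+(8*8))+(z*(y+a))))+((y+(2*(x*3)))+z))*1) (SIMPLIFIABLE)
  at L: (((((x*7)+0)+((b*b)+(a*x)))*((9+(8*8))+(z*(y+a))))+((y+(2*(x*3)))+z)) (not simplifiable)
  at LL: ((((x*7)+0)+((b*b)+(a*x)))*((9+(8*8))+(z*(y+a)))) (not simplifiable)
  at LLL: (((x*7)+0)+((b*b)+(a*x))) (not simplifiable)
  at LLLL: ((x*7)+0) (SIMPLIFIABLE)
  at LLLLL: (x*7) (not simplifiable)
  at LLLR: ((b*b)+(a*x)) (not simplifiable)
  at LLLRL: (b*b) (not simplifiable)
  at LLLRR: (a*x) (not simplifiable)
  at LLR: ((9+(8*8))+(z*(y+a))) (not simplifiable)
  at LLRL: (9+(8*8)) (not simplifiable)
  at LLRLR: (8*8) (SIMPLIFIABLE)
  at LLRR: (z*(y+a)) (not simplifiable)
  at LLRRR: (y+a) (not simplifiable)
  at LR: ((y+(2*(x*3)))+z) (not simplifiable)
  at LRL: (y+(2*(x*3))) (not simplifiable)
  at LRLR: (2*(x*3)) (not simplifiable)
  at LRLRR: (x*3) (not simplifiable)
Found simplifiable subexpr at path root: ((((((x*7)+0)+((b*b)+(a*x)))*((9+(8*8))+(z*(y+a))))+((y+(2*(x*3)))+z))*1)
One SIMPLIFY step would give: (((((x*7)+0)+((b*b)+(a*x)))*((9+(8*8))+(z*(y+a))))+((y+(2*(x*3)))+z))
-> NOT in normal form.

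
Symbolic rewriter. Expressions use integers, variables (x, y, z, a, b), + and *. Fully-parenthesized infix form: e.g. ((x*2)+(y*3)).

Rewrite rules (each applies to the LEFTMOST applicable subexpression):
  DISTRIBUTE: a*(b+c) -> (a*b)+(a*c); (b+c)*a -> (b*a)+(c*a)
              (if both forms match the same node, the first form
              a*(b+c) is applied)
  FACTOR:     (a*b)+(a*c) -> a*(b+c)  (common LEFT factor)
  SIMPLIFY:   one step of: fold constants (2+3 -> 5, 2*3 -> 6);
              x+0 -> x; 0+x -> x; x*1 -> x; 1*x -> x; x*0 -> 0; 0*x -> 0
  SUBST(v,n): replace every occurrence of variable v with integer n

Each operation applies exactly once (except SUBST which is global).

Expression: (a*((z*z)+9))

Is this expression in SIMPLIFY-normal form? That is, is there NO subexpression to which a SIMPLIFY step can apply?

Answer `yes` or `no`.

Expression: (a*((z*z)+9))
Scanning for simplifiable subexpressions (pre-order)...
  at root: (a*((z*z)+9)) (not simplifiable)
  at R: ((z*z)+9) (not simplifiable)
  at RL: (z*z) (not simplifiable)
Result: no simplifiable subexpression found -> normal form.

Answer: yes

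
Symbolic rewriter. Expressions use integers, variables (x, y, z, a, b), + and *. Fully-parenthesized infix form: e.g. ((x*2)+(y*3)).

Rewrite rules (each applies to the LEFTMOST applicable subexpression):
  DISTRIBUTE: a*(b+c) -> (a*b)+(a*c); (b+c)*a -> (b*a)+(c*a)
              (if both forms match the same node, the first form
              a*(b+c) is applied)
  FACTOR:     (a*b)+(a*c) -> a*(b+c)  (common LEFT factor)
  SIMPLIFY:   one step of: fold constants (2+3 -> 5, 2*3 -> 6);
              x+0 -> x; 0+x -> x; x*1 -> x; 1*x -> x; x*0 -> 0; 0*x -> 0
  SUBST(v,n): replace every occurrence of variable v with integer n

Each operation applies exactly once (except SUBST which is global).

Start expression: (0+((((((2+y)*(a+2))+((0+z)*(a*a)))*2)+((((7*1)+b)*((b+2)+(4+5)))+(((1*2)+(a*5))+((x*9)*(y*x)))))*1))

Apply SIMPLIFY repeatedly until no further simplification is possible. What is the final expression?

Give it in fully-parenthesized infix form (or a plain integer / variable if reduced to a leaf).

Start: (0+((((((2+y)*(a+2))+((0+z)*(a*a)))*2)+((((7*1)+b)*((b+2)+(4+5)))+(((1*2)+(a*5))+((x*9)*(y*x)))))*1))
Step 1: at root: (0+((((((2+y)*(a+2))+((0+z)*(a*a)))*2)+((((7*1)+b)*((b+2)+(4+5)))+(((1*2)+(a*5))+((x*9)*(y*x)))))*1)) -> ((((((2+y)*(a+2))+((0+z)*(a*a)))*2)+((((7*1)+b)*((b+2)+(4+5)))+(((1*2)+(a*5))+((x*9)*(y*x)))))*1); overall: (0+((((((2+y)*(a+2))+((0+z)*(a*a)))*2)+((((7*1)+b)*((b+2)+(4+5)))+(((1*2)+(a*5))+((x*9)*(y*x)))))*1)) -> ((((((2+y)*(a+2))+((0+z)*(a*a)))*2)+((((7*1)+b)*((b+2)+(4+5)))+(((1*2)+(a*5))+((x*9)*(y*x)))))*1)
Step 2: at root: ((((((2+y)*(a+2))+((0+z)*(a*a)))*2)+((((7*1)+b)*((b+2)+(4+5)))+(((1*2)+(a*5))+((x*9)*(y*x)))))*1) -> (((((2+y)*(a+2))+((0+z)*(a*a)))*2)+((((7*1)+b)*((b+2)+(4+5)))+(((1*2)+(a*5))+((x*9)*(y*x))))); overall: ((((((2+y)*(a+2))+((0+z)*(a*a)))*2)+((((7*1)+b)*((b+2)+(4+5)))+(((1*2)+(a*5))+((x*9)*(y*x)))))*1) -> (((((2+y)*(a+2))+((0+z)*(a*a)))*2)+((((7*1)+b)*((b+2)+(4+5)))+(((1*2)+(a*5))+((x*9)*(y*x)))))
Step 3: at LLRL: (0+z) -> z; overall: (((((2+y)*(a+2))+((0+z)*(a*a)))*2)+((((7*1)+b)*((b+2)+(4+5)))+(((1*2)+(a*5))+((x*9)*(y*x))))) -> (((((2+y)*(a+2))+(z*(a*a)))*2)+((((7*1)+b)*((b+2)+(4+5)))+(((1*2)+(a*5))+((x*9)*(y*x)))))
Step 4: at RLLL: (7*1) -> 7; overall: (((((2+y)*(a+2))+(z*(a*a)))*2)+((((7*1)+b)*((b+2)+(4+5)))+(((1*2)+(a*5))+((x*9)*(y*x))))) -> (((((2+y)*(a+2))+(z*(a*a)))*2)+(((7+b)*((b+2)+(4+5)))+(((1*2)+(a*5))+((x*9)*(y*x)))))
Step 5: at RLRR: (4+5) -> 9; overall: (((((2+y)*(a+2))+(z*(a*a)))*2)+(((7+b)*((b+2)+(4+5)))+(((1*2)+(a*5))+((x*9)*(y*x))))) -> (((((2+y)*(a+2))+(z*(a*a)))*2)+(((7+b)*((b+2)+9))+(((1*2)+(a*5))+((x*9)*(y*x)))))
Step 6: at RRLL: (1*2) -> 2; overall: (((((2+y)*(a+2))+(z*(a*a)))*2)+(((7+b)*((b+2)+9))+(((1*2)+(a*5))+((x*9)*(y*x))))) -> (((((2+y)*(a+2))+(z*(a*a)))*2)+(((7+b)*((b+2)+9))+((2+(a*5))+((x*9)*(y*x)))))
Fixed point: (((((2+y)*(a+2))+(z*(a*a)))*2)+(((7+b)*((b+2)+9))+((2+(a*5))+((x*9)*(y*x)))))

Answer: (((((2+y)*(a+2))+(z*(a*a)))*2)+(((7+b)*((b+2)+9))+((2+(a*5))+((x*9)*(y*x)))))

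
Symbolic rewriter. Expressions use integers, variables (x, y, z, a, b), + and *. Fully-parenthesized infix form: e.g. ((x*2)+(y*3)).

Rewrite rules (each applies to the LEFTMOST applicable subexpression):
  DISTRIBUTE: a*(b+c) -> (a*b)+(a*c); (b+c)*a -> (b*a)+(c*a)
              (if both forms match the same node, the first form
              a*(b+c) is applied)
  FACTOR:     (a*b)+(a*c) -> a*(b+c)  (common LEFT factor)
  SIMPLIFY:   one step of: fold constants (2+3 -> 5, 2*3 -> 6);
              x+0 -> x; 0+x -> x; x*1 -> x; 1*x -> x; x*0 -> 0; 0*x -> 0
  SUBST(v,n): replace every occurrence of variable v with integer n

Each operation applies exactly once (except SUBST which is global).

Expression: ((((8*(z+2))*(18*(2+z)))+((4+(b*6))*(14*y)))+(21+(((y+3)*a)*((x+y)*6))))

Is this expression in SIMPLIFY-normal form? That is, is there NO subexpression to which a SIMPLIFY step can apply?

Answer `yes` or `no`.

Answer: yes

Derivation:
Expression: ((((8*(z+2))*(18*(2+z)))+((4+(b*6))*(14*y)))+(21+(((y+3)*a)*((x+y)*6))))
Scanning for simplifiable subexpressions (pre-order)...
  at root: ((((8*(z+2))*(18*(2+z)))+((4+(b*6))*(14*y)))+(21+(((y+3)*a)*((x+y)*6)))) (not simplifiable)
  at L: (((8*(z+2))*(18*(2+z)))+((4+(b*6))*(14*y))) (not simplifiable)
  at LL: ((8*(z+2))*(18*(2+z))) (not simplifiable)
  at LLL: (8*(z+2)) (not simplifiable)
  at LLLR: (z+2) (not simplifiable)
  at LLR: (18*(2+z)) (not simplifiable)
  at LLRR: (2+z) (not simplifiable)
  at LR: ((4+(b*6))*(14*y)) (not simplifiable)
  at LRL: (4+(b*6)) (not simplifiable)
  at LRLR: (b*6) (not simplifiable)
  at LRR: (14*y) (not simplifiable)
  at R: (21+(((y+3)*a)*((x+y)*6))) (not simplifiable)
  at RR: (((y+3)*a)*((x+y)*6)) (not simplifiable)
  at RRL: ((y+3)*a) (not simplifiable)
  at RRLL: (y+3) (not simplifiable)
  at RRR: ((x+y)*6) (not simplifiable)
  at RRRL: (x+y) (not simplifiable)
Result: no simplifiable subexpression found -> normal form.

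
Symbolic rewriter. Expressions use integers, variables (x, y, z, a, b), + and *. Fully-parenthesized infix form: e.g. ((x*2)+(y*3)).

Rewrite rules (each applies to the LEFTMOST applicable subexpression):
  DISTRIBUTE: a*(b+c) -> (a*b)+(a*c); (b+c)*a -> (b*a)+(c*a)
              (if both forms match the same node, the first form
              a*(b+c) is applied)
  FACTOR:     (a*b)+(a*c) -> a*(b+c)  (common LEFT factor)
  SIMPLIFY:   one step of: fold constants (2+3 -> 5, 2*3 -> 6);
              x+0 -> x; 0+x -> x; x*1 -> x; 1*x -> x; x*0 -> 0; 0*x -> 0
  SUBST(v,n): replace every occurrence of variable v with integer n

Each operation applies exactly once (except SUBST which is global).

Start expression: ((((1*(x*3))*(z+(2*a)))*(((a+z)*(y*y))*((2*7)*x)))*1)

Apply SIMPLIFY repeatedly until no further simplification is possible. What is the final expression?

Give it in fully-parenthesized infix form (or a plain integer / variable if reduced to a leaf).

Answer: (((x*3)*(z+(2*a)))*(((a+z)*(y*y))*(14*x)))

Derivation:
Start: ((((1*(x*3))*(z+(2*a)))*(((a+z)*(y*y))*((2*7)*x)))*1)
Step 1: at root: ((((1*(x*3))*(z+(2*a)))*(((a+z)*(y*y))*((2*7)*x)))*1) -> (((1*(x*3))*(z+(2*a)))*(((a+z)*(y*y))*((2*7)*x))); overall: ((((1*(x*3))*(z+(2*a)))*(((a+z)*(y*y))*((2*7)*x)))*1) -> (((1*(x*3))*(z+(2*a)))*(((a+z)*(y*y))*((2*7)*x)))
Step 2: at LL: (1*(x*3)) -> (x*3); overall: (((1*(x*3))*(z+(2*a)))*(((a+z)*(y*y))*((2*7)*x))) -> (((x*3)*(z+(2*a)))*(((a+z)*(y*y))*((2*7)*x)))
Step 3: at RRL: (2*7) -> 14; overall: (((x*3)*(z+(2*a)))*(((a+z)*(y*y))*((2*7)*x))) -> (((x*3)*(z+(2*a)))*(((a+z)*(y*y))*(14*x)))
Fixed point: (((x*3)*(z+(2*a)))*(((a+z)*(y*y))*(14*x)))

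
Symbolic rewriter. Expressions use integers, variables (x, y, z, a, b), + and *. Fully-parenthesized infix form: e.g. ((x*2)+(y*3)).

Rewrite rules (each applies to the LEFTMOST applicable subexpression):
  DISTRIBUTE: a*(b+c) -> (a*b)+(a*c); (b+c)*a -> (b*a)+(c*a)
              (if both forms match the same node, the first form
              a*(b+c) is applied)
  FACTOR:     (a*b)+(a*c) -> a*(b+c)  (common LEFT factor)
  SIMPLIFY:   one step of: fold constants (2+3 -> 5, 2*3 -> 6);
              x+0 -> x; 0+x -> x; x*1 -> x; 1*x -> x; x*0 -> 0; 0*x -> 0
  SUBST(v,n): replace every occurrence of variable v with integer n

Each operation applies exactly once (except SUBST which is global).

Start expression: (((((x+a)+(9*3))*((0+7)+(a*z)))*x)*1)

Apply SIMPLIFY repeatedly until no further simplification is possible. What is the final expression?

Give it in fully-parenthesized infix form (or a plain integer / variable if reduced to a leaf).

Answer: ((((x+a)+27)*(7+(a*z)))*x)

Derivation:
Start: (((((x+a)+(9*3))*((0+7)+(a*z)))*x)*1)
Step 1: at root: (((((x+a)+(9*3))*((0+7)+(a*z)))*x)*1) -> ((((x+a)+(9*3))*((0+7)+(a*z)))*x); overall: (((((x+a)+(9*3))*((0+7)+(a*z)))*x)*1) -> ((((x+a)+(9*3))*((0+7)+(a*z)))*x)
Step 2: at LLR: (9*3) -> 27; overall: ((((x+a)+(9*3))*((0+7)+(a*z)))*x) -> ((((x+a)+27)*((0+7)+(a*z)))*x)
Step 3: at LRL: (0+7) -> 7; overall: ((((x+a)+27)*((0+7)+(a*z)))*x) -> ((((x+a)+27)*(7+(a*z)))*x)
Fixed point: ((((x+a)+27)*(7+(a*z)))*x)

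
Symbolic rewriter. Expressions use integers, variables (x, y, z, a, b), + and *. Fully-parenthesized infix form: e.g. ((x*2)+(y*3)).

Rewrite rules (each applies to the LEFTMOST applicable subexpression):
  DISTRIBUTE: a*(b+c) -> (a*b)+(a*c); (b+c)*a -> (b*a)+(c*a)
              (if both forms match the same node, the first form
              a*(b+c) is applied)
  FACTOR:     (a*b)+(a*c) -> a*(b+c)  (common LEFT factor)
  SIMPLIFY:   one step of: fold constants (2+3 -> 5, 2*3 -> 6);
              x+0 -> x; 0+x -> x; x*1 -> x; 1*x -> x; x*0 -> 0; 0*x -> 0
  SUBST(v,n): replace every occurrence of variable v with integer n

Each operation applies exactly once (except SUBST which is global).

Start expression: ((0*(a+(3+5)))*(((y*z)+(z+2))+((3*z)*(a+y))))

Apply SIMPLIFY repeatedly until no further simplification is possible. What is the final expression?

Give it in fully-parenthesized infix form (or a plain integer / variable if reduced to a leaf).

Answer: 0

Derivation:
Start: ((0*(a+(3+5)))*(((y*z)+(z+2))+((3*z)*(a+y))))
Step 1: at L: (0*(a+(3+5))) -> 0; overall: ((0*(a+(3+5)))*(((y*z)+(z+2))+((3*z)*(a+y)))) -> (0*(((y*z)+(z+2))+((3*z)*(a+y))))
Step 2: at root: (0*(((y*z)+(z+2))+((3*z)*(a+y)))) -> 0; overall: (0*(((y*z)+(z+2))+((3*z)*(a+y)))) -> 0
Fixed point: 0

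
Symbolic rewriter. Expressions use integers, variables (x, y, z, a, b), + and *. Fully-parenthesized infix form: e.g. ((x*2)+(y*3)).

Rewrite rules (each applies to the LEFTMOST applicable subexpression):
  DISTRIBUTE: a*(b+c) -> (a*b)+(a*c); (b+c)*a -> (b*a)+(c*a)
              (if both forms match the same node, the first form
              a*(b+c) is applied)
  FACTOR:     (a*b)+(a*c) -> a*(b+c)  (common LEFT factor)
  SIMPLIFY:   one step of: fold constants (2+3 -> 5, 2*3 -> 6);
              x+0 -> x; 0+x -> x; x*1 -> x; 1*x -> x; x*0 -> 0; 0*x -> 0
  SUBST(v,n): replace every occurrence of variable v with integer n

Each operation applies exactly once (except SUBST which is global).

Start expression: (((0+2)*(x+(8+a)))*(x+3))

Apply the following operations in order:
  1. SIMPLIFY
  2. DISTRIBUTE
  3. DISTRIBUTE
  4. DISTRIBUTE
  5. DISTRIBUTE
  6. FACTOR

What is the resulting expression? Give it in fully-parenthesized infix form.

Start: (((0+2)*(x+(8+a)))*(x+3))
Apply SIMPLIFY at LL (target: (0+2)): (((0+2)*(x+(8+a)))*(x+3)) -> ((2*(x+(8+a)))*(x+3))
Apply DISTRIBUTE at root (target: ((2*(x+(8+a)))*(x+3))): ((2*(x+(8+a)))*(x+3)) -> (((2*(x+(8+a)))*x)+((2*(x+(8+a)))*3))
Apply DISTRIBUTE at LL (target: (2*(x+(8+a)))): (((2*(x+(8+a)))*x)+((2*(x+(8+a)))*3)) -> ((((2*x)+(2*(8+a)))*x)+((2*(x+(8+a)))*3))
Apply DISTRIBUTE at L (target: (((2*x)+(2*(8+a)))*x)): ((((2*x)+(2*(8+a)))*x)+((2*(x+(8+a)))*3)) -> ((((2*x)*x)+((2*(8+a))*x))+((2*(x+(8+a)))*3))
Apply DISTRIBUTE at LRL (target: (2*(8+a))): ((((2*x)*x)+((2*(8+a))*x))+((2*(x+(8+a)))*3)) -> ((((2*x)*x)+(((2*8)+(2*a))*x))+((2*(x+(8+a)))*3))
Apply FACTOR at LRL (target: ((2*8)+(2*a))): ((((2*x)*x)+(((2*8)+(2*a))*x))+((2*(x+(8+a)))*3)) -> ((((2*x)*x)+((2*(8+a))*x))+((2*(x+(8+a)))*3))

Answer: ((((2*x)*x)+((2*(8+a))*x))+((2*(x+(8+a)))*3))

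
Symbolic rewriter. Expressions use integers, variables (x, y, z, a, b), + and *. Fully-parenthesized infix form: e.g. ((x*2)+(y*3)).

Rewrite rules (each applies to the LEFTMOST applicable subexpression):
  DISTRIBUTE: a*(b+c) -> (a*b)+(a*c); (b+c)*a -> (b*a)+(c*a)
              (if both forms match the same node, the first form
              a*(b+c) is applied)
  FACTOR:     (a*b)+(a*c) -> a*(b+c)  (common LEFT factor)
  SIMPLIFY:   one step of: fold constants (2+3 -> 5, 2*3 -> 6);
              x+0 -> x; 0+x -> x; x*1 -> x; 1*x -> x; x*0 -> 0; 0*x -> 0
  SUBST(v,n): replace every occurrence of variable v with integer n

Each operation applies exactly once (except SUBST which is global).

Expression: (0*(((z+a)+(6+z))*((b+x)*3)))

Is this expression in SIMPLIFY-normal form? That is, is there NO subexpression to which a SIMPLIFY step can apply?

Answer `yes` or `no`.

Answer: no

Derivation:
Expression: (0*(((z+a)+(6+z))*((b+x)*3)))
Scanning for simplifiable subexpressions (pre-order)...
  at root: (0*(((z+a)+(6+z))*((b+x)*3))) (SIMPLIFIABLE)
  at R: (((z+a)+(6+z))*((b+x)*3)) (not simplifiable)
  at RL: ((z+a)+(6+z)) (not simplifiable)
  at RLL: (z+a) (not simplifiable)
  at RLR: (6+z) (not simplifiable)
  at RR: ((b+x)*3) (not simplifiable)
  at RRL: (b+x) (not simplifiable)
Found simplifiable subexpr at path root: (0*(((z+a)+(6+z))*((b+x)*3)))
One SIMPLIFY step would give: 0
-> NOT in normal form.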